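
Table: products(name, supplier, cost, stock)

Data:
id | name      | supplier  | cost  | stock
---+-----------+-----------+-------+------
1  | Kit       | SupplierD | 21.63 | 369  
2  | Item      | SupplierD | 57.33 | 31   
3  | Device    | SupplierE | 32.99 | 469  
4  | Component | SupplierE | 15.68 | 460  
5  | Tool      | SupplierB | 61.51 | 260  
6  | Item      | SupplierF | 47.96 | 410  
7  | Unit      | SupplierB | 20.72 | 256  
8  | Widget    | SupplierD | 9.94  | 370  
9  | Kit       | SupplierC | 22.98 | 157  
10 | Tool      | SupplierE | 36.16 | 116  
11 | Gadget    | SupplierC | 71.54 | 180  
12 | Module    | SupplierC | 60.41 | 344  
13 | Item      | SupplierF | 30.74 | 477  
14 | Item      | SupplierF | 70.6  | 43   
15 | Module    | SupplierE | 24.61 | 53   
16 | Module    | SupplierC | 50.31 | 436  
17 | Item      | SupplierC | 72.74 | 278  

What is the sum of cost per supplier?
SELECT supplier, SUM(cost) as result
FROM products
GROUP BY supplier

Result:
  SupplierB: 82.23
  SupplierC: 277.98
  SupplierD: 88.90
  SupplierE: 109.44
  SupplierF: 149.30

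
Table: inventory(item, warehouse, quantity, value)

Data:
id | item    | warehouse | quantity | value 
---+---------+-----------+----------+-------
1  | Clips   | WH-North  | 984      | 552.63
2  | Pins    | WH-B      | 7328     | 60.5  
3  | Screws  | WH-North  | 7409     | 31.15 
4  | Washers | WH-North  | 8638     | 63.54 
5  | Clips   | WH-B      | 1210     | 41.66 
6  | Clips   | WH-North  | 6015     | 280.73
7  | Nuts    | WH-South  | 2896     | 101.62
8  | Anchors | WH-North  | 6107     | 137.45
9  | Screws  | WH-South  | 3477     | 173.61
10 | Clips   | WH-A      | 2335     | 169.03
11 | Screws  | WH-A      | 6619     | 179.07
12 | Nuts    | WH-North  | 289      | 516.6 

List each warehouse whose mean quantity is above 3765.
SELECT warehouse, AVG(quantity)
FROM inventory
GROUP BY warehouse
HAVING AVG(quantity) > 3765

Result:
  WH-A: avg=4477.00
  WH-B: avg=4269.00
  WH-North: avg=4907.00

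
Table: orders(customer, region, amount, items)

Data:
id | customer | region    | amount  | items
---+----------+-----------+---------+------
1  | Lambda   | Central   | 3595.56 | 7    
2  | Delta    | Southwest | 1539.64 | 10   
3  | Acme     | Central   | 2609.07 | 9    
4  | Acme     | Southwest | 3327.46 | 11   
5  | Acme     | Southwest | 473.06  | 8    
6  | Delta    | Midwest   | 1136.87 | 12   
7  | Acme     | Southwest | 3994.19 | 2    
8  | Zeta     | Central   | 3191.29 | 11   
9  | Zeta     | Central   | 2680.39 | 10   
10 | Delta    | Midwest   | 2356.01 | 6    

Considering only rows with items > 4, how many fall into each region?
SELECT region, COUNT(*)
FROM orders
WHERE items > 4
GROUP BY region

Note: WHERE filters rows before grouping.

Result:
  Central: 4
  Midwest: 2
  Southwest: 3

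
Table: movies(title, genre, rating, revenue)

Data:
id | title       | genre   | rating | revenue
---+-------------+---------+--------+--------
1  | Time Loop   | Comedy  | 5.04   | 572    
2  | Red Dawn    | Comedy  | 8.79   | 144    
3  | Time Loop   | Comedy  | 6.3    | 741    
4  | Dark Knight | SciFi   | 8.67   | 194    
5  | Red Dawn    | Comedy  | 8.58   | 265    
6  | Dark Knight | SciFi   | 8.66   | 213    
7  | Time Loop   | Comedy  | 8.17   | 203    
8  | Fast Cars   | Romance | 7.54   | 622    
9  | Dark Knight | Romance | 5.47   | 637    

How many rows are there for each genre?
SELECT genre, COUNT(*) as count
FROM movies
GROUP BY genre

Result:
  Comedy: 5
  Romance: 2
  SciFi: 2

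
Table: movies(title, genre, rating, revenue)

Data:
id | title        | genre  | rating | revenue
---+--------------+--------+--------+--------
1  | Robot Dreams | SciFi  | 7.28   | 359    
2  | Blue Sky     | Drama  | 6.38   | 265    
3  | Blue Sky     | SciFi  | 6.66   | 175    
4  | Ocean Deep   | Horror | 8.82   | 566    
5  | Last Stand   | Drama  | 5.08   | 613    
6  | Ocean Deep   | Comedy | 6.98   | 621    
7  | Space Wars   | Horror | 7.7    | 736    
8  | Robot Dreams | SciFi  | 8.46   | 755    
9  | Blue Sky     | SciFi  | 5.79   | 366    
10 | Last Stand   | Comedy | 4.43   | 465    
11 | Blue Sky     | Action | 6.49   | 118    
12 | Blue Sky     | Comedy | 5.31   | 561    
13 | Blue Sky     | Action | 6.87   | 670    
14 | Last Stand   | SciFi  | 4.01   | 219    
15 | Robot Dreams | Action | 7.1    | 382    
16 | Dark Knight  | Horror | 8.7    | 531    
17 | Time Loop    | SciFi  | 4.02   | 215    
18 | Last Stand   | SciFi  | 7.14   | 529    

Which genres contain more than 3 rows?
SELECT genre, COUNT(*) as cnt
FROM movies
GROUP BY genre
HAVING COUNT(*) > 3

Result:
  SciFi: 7

Note: HAVING filters groups after aggregation, WHERE filters rows before.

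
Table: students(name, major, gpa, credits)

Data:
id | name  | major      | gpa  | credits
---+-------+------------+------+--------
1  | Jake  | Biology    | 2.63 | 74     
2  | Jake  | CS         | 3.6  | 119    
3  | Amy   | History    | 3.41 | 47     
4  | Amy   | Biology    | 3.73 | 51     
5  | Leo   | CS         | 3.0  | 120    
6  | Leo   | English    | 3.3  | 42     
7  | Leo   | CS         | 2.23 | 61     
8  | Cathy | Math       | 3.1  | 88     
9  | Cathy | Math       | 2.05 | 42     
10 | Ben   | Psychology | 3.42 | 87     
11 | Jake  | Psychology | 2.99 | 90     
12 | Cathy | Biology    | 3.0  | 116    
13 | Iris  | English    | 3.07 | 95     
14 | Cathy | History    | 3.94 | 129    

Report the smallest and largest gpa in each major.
SELECT major, MIN(gpa), MAX(gpa)
FROM students
GROUP BY major

Result:
  Biology: min=2.63, max=3.73
  CS: min=2.23, max=3.60
  English: min=3.07, max=3.30
  History: min=3.41, max=3.94
  Math: min=2.05, max=3.10
  Psychology: min=2.99, max=3.42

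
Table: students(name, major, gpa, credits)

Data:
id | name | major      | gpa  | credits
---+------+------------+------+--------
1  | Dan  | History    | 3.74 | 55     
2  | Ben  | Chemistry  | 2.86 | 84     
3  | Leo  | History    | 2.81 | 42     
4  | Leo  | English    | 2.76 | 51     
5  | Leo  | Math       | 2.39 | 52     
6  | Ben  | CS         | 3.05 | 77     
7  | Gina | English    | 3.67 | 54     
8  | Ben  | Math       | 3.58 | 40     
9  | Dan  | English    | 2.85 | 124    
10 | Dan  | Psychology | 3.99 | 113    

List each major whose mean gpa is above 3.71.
SELECT major, AVG(gpa)
FROM students
GROUP BY major
HAVING AVG(gpa) > 3.71

Result:
  Psychology: avg=3.99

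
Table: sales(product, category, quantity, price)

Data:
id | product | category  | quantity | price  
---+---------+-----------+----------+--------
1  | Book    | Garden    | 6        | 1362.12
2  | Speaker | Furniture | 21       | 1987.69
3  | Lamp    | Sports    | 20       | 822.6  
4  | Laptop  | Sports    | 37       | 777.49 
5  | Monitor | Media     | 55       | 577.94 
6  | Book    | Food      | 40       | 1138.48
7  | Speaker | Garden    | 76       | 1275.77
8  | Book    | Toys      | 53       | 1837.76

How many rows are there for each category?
SELECT category, COUNT(*) as count
FROM sales
GROUP BY category

Result:
  Food: 1
  Furniture: 1
  Garden: 2
  Media: 1
  Sports: 2
  Toys: 1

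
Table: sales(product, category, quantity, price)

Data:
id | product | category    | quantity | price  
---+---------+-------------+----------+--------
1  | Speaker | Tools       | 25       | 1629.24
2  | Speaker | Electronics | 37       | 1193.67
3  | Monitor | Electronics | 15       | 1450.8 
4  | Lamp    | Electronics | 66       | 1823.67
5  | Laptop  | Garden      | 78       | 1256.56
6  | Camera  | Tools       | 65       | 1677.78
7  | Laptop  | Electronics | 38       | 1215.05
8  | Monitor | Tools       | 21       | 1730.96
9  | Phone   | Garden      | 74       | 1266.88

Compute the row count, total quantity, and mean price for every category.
SELECT category,
       COUNT(*) as cnt,
       SUM(quantity) as total_quantity,
       AVG(price) as avg_price
FROM sales
GROUP BY category

Result:
  Electronics: 4 records, 156 total quantity, 1420.80 avg price
  Garden: 2 records, 152 total quantity, 1261.72 avg price
  Tools: 3 records, 111 total quantity, 1679.33 avg price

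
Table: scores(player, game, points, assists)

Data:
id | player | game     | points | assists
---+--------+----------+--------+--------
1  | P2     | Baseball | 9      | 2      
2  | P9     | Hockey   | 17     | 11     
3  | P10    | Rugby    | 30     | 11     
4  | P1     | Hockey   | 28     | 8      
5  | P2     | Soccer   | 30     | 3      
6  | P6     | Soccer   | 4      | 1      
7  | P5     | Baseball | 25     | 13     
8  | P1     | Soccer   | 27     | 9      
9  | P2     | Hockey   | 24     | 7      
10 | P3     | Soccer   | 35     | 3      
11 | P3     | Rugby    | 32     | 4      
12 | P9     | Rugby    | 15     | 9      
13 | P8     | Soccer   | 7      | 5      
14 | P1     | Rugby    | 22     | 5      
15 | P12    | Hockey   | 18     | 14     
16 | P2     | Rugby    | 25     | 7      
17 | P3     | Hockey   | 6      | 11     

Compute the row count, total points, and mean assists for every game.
SELECT game,
       COUNT(*) as cnt,
       SUM(points) as total_points,
       AVG(assists) as avg_assists
FROM scores
GROUP BY game

Result:
  Baseball: 2 records, 34 total points, 7.50 avg assists
  Hockey: 5 records, 93 total points, 10.20 avg assists
  Rugby: 5 records, 124 total points, 7.20 avg assists
  Soccer: 5 records, 103 total points, 4.20 avg assists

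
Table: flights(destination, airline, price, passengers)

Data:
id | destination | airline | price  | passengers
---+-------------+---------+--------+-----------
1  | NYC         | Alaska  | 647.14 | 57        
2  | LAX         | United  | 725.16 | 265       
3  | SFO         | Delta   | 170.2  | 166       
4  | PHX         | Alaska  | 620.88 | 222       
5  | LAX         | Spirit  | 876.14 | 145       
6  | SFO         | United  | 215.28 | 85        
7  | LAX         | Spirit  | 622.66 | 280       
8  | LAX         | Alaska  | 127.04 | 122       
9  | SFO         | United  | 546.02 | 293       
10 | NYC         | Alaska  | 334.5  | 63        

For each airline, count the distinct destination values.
SELECT airline, COUNT(DISTINCT destination)
FROM flights
GROUP BY airline

Result:
  Alaska: 3 distinct
  Delta: 1 distinct
  Spirit: 1 distinct
  United: 2 distinct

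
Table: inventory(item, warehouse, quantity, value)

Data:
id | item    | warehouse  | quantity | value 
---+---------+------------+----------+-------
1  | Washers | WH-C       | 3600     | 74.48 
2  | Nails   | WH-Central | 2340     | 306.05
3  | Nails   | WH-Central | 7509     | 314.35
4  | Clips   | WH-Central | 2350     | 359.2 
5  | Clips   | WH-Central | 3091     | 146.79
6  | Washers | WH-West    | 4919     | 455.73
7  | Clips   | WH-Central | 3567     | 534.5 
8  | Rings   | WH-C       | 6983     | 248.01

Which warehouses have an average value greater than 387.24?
SELECT warehouse, AVG(value)
FROM inventory
GROUP BY warehouse
HAVING AVG(value) > 387.24

Result:
  WH-West: avg=455.73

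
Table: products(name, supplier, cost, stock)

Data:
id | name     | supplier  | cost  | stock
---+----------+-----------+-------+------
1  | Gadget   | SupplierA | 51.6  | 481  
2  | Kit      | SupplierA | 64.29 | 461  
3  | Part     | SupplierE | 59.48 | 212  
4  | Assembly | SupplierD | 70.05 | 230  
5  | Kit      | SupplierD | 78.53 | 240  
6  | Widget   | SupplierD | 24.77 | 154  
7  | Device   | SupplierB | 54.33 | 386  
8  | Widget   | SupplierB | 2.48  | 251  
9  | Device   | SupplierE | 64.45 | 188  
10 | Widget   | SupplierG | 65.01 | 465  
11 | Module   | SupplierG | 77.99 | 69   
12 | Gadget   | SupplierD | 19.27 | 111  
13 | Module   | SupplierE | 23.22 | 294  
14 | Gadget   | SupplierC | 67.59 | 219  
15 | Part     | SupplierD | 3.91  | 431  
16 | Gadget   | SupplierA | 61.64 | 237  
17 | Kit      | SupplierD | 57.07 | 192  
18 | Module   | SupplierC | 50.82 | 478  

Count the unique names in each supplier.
SELECT supplier, COUNT(DISTINCT name)
FROM products
GROUP BY supplier

Result:
  SupplierA: 2 distinct
  SupplierB: 2 distinct
  SupplierC: 2 distinct
  SupplierD: 5 distinct
  SupplierE: 3 distinct
  SupplierG: 2 distinct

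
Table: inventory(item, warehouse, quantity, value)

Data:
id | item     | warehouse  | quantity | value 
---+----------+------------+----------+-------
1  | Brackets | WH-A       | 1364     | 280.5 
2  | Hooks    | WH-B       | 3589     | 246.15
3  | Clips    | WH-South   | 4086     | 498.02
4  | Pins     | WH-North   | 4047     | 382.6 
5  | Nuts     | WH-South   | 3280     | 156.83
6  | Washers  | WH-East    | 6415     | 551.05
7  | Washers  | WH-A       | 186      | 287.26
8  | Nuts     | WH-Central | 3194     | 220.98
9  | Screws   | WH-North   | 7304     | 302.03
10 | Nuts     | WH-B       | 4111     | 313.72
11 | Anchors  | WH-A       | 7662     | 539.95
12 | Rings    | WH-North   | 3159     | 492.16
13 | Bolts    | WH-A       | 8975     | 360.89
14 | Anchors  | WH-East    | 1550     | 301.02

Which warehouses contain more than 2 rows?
SELECT warehouse, COUNT(*) as cnt
FROM inventory
GROUP BY warehouse
HAVING COUNT(*) > 2

Result:
  WH-A: 4
  WH-North: 3

Note: HAVING filters groups after aggregation, WHERE filters rows before.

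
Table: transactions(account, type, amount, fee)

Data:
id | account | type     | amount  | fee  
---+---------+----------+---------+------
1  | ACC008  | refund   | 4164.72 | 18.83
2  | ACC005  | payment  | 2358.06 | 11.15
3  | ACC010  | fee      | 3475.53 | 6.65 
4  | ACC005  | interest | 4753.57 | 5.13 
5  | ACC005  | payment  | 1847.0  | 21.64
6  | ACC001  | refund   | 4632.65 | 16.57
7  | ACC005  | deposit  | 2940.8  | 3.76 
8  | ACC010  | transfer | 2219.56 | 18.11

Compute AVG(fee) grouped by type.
SELECT type, AVG(fee) as result
FROM transactions
GROUP BY type

Result:
  deposit: 3.76
  fee: 6.65
  interest: 5.13
  payment: 16.40
  refund: 17.70
  transfer: 18.11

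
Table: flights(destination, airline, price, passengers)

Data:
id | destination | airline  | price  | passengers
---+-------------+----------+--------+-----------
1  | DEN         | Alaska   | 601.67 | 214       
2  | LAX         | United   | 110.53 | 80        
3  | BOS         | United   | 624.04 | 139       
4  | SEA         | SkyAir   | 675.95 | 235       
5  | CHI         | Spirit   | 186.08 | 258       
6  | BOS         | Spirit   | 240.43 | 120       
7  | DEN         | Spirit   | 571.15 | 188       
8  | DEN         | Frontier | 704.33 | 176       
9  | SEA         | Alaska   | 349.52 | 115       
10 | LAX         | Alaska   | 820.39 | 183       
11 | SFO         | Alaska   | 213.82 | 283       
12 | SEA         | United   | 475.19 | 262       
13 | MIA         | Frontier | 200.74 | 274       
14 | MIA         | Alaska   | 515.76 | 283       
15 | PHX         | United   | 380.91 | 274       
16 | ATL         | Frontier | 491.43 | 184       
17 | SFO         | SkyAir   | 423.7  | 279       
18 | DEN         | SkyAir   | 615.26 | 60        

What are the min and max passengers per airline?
SELECT airline, MIN(passengers), MAX(passengers)
FROM flights
GROUP BY airline

Result:
  Alaska: min=115, max=283
  Frontier: min=176, max=274
  SkyAir: min=60, max=279
  Spirit: min=120, max=258
  United: min=80, max=274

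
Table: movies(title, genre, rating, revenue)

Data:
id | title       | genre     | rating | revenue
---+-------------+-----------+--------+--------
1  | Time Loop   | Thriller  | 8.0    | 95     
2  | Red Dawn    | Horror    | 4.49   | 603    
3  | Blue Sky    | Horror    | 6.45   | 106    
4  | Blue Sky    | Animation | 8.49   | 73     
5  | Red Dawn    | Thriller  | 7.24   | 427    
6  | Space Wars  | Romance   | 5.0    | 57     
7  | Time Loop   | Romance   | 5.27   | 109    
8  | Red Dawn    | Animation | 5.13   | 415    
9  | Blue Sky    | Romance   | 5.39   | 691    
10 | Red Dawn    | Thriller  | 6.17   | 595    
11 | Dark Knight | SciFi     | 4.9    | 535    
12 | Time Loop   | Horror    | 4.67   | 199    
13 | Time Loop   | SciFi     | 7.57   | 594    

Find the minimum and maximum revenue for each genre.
SELECT genre, MIN(revenue), MAX(revenue)
FROM movies
GROUP BY genre

Result:
  Animation: min=73, max=415
  Horror: min=106, max=603
  Romance: min=57, max=691
  SciFi: min=535, max=594
  Thriller: min=95, max=595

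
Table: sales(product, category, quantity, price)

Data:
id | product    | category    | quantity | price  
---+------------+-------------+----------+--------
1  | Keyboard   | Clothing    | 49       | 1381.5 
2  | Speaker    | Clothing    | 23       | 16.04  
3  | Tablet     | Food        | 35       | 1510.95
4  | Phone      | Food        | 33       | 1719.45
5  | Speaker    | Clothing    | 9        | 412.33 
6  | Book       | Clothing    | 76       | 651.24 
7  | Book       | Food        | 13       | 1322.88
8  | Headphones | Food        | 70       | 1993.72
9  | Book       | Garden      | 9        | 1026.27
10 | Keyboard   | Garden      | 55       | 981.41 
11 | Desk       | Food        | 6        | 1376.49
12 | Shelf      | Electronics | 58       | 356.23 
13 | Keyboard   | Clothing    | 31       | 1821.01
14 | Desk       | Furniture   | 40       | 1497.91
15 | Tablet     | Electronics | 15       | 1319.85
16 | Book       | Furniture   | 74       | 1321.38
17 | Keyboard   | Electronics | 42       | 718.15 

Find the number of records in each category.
SELECT category, COUNT(*) as count
FROM sales
GROUP BY category

Result:
  Clothing: 5
  Electronics: 3
  Food: 5
  Furniture: 2
  Garden: 2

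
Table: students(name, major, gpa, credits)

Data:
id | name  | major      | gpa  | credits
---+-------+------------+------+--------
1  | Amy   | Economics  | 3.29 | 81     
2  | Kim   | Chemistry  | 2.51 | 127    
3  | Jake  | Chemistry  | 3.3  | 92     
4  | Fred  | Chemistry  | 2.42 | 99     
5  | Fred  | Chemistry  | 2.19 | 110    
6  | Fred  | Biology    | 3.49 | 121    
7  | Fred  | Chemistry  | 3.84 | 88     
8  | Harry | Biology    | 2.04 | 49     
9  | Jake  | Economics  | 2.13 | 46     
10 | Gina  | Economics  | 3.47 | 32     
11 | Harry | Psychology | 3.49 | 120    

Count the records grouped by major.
SELECT major, COUNT(*) as count
FROM students
GROUP BY major

Result:
  Biology: 2
  Chemistry: 5
  Economics: 3
  Psychology: 1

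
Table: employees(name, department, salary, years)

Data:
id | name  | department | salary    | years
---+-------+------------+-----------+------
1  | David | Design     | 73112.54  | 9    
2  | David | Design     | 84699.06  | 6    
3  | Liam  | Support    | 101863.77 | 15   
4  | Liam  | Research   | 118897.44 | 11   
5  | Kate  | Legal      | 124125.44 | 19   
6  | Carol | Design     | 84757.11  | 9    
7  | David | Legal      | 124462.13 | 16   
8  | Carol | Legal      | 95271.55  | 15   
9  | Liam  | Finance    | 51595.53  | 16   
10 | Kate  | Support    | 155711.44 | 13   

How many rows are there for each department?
SELECT department, COUNT(*) as count
FROM employees
GROUP BY department

Result:
  Design: 3
  Finance: 1
  Legal: 3
  Research: 1
  Support: 2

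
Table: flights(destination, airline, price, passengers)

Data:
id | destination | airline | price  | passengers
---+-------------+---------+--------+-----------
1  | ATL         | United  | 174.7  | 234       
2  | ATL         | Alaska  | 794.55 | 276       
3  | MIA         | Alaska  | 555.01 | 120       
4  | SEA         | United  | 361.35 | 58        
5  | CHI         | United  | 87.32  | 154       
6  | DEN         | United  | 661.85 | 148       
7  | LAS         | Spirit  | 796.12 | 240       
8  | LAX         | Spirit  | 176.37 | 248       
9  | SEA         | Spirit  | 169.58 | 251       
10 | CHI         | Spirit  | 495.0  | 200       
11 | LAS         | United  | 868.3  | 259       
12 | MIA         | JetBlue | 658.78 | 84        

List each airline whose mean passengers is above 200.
SELECT airline, AVG(passengers)
FROM flights
GROUP BY airline
HAVING AVG(passengers) > 200

Result:
  Spirit: avg=234.75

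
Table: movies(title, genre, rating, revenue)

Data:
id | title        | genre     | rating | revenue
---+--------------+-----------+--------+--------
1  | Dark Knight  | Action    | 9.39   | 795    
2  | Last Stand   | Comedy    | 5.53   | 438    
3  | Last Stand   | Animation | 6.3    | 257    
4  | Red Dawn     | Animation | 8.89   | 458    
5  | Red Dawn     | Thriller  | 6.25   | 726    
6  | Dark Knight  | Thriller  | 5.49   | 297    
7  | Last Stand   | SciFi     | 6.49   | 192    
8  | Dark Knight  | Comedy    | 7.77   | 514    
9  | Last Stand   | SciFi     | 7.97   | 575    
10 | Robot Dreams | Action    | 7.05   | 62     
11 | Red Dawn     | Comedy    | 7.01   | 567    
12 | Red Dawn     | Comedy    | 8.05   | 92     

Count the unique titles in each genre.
SELECT genre, COUNT(DISTINCT title)
FROM movies
GROUP BY genre

Result:
  Action: 2 distinct
  Animation: 2 distinct
  Comedy: 3 distinct
  SciFi: 1 distinct
  Thriller: 2 distinct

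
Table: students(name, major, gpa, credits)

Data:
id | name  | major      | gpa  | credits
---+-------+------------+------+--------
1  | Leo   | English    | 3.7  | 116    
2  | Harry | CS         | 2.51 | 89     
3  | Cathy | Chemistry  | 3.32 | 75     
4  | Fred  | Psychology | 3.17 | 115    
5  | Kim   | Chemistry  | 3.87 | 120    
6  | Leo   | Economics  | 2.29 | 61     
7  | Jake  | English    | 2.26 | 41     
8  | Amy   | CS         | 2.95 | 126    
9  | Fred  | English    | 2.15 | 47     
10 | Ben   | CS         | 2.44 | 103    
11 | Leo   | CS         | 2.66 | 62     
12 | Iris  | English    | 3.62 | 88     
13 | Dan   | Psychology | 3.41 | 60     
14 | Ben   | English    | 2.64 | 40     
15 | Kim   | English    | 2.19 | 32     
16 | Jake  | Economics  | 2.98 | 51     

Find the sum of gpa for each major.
SELECT major, SUM(gpa) as result
FROM students
GROUP BY major

Result:
  CS: 10.56
  Chemistry: 7.19
  Economics: 5.27
  English: 16.56
  Psychology: 6.58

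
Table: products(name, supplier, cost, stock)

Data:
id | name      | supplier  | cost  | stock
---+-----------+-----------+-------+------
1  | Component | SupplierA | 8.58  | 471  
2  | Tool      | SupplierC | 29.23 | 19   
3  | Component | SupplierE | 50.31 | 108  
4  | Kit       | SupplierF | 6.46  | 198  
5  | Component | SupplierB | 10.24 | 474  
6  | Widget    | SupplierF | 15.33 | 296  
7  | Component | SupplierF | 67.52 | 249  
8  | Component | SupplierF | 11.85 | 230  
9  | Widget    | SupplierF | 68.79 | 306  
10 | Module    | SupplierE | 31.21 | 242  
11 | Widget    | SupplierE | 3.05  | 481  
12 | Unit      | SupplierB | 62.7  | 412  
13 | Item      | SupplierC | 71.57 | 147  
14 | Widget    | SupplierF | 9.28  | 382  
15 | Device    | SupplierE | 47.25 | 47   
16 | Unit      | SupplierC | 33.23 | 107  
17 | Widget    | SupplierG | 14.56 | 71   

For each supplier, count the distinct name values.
SELECT supplier, COUNT(DISTINCT name)
FROM products
GROUP BY supplier

Result:
  SupplierA: 1 distinct
  SupplierB: 2 distinct
  SupplierC: 3 distinct
  SupplierE: 4 distinct
  SupplierF: 3 distinct
  SupplierG: 1 distinct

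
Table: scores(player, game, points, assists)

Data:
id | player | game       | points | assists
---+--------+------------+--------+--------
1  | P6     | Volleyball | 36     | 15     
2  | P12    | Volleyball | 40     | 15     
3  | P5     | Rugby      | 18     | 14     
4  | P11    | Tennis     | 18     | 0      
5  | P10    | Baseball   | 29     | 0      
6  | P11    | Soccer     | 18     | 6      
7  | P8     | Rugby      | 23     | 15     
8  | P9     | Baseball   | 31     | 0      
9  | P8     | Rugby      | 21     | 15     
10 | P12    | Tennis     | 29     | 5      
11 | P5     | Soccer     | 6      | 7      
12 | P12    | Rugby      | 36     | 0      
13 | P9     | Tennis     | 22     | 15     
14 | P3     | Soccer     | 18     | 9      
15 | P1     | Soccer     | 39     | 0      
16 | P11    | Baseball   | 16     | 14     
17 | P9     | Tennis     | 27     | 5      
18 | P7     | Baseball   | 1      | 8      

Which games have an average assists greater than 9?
SELECT game, AVG(assists)
FROM scores
GROUP BY game
HAVING AVG(assists) > 9

Result:
  Rugby: avg=11.00
  Volleyball: avg=15.00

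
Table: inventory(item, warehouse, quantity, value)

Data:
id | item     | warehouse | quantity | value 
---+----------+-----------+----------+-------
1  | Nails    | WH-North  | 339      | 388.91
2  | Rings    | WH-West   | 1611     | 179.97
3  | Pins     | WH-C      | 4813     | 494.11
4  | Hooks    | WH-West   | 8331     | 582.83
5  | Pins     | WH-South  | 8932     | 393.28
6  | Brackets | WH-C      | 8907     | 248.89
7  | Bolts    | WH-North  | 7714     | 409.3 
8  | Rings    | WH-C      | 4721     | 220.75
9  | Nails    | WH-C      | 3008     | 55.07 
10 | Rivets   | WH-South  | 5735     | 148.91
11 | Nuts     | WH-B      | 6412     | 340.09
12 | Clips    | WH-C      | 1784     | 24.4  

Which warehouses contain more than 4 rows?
SELECT warehouse, COUNT(*) as cnt
FROM inventory
GROUP BY warehouse
HAVING COUNT(*) > 4

Result:
  WH-C: 5

Note: HAVING filters groups after aggregation, WHERE filters rows before.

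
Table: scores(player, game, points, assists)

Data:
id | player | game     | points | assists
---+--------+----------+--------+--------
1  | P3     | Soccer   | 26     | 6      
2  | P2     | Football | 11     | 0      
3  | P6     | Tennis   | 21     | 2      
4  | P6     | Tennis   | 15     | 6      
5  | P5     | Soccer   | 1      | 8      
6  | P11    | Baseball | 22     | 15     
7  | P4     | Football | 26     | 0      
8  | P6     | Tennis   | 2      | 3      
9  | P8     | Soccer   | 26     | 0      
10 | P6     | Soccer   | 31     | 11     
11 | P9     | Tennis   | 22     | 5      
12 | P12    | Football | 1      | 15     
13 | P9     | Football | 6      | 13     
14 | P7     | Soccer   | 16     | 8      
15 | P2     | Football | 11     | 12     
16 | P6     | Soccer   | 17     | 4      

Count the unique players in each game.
SELECT game, COUNT(DISTINCT player)
FROM scores
GROUP BY game

Result:
  Baseball: 1 distinct
  Football: 4 distinct
  Soccer: 5 distinct
  Tennis: 2 distinct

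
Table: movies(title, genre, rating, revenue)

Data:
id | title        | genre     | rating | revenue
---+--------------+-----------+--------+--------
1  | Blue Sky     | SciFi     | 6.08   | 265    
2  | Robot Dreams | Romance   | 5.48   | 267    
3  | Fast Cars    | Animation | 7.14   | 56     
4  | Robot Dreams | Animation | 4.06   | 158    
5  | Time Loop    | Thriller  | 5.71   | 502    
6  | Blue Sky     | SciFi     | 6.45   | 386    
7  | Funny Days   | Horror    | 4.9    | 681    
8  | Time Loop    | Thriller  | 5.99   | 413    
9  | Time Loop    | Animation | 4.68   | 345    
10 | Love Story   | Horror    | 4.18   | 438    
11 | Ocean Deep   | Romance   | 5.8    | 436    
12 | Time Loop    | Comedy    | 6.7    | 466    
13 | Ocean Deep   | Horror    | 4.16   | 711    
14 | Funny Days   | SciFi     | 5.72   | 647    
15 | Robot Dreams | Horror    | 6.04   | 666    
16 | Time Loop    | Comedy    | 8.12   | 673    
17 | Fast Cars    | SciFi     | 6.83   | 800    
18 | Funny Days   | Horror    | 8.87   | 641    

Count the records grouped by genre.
SELECT genre, COUNT(*) as count
FROM movies
GROUP BY genre

Result:
  Animation: 3
  Comedy: 2
  Horror: 5
  Romance: 2
  SciFi: 4
  Thriller: 2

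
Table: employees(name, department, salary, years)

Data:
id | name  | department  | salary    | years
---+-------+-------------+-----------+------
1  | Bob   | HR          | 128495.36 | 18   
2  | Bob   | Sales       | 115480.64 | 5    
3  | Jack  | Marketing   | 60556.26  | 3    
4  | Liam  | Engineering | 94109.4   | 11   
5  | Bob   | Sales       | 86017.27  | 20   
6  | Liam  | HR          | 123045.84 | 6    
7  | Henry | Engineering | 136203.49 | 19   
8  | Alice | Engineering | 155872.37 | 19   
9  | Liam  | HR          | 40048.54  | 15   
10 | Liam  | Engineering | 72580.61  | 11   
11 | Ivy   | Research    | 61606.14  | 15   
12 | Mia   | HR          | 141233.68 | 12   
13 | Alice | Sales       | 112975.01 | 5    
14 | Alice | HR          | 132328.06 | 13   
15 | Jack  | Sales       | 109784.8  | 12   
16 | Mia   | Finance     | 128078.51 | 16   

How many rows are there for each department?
SELECT department, COUNT(*) as count
FROM employees
GROUP BY department

Result:
  Engineering: 4
  Finance: 1
  HR: 5
  Marketing: 1
  Research: 1
  Sales: 4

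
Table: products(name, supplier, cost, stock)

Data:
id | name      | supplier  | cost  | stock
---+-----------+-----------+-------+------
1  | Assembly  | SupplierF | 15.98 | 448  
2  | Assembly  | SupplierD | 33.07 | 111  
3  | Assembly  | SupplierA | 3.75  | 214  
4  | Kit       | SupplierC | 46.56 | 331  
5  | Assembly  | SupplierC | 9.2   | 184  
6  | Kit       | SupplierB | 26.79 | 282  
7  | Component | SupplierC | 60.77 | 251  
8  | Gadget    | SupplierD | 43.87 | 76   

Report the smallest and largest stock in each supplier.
SELECT supplier, MIN(stock), MAX(stock)
FROM products
GROUP BY supplier

Result:
  SupplierA: min=214, max=214
  SupplierB: min=282, max=282
  SupplierC: min=184, max=331
  SupplierD: min=76, max=111
  SupplierF: min=448, max=448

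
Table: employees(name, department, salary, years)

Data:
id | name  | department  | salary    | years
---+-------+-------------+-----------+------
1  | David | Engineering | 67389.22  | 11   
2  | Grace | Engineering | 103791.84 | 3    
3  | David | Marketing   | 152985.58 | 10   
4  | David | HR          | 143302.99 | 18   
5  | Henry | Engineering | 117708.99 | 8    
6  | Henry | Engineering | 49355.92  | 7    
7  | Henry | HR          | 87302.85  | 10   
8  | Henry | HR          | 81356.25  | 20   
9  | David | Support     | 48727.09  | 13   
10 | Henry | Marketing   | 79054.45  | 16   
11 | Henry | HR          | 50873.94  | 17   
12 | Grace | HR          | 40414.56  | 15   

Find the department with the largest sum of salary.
SELECT department, SUM(salary) as val
FROM employees
GROUP BY department
ORDER BY val DESC
LIMIT 1

Result: HR with sum(salary) = 403250.59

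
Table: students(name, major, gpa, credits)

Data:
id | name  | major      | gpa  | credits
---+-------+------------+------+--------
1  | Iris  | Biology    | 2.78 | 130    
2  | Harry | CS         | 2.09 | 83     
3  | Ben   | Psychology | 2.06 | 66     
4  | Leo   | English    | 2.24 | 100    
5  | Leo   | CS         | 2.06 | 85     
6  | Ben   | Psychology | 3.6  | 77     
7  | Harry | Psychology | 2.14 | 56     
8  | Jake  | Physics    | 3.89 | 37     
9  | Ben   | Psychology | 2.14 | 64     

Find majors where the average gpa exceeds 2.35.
SELECT major, AVG(gpa)
FROM students
GROUP BY major
HAVING AVG(gpa) > 2.35

Result:
  Biology: avg=2.78
  Physics: avg=3.89
  Psychology: avg=2.49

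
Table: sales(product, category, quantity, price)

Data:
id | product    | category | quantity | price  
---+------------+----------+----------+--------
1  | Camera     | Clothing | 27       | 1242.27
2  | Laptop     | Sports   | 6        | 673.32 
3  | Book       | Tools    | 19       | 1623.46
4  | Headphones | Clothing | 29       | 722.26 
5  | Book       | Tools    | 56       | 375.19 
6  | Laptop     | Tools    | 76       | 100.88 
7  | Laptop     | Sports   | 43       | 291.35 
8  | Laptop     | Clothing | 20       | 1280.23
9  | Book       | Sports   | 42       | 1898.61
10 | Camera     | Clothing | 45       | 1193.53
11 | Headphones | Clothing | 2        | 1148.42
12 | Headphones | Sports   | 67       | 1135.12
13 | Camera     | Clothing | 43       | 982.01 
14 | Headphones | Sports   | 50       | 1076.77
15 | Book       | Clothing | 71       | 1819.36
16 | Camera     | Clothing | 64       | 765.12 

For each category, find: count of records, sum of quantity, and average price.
SELECT category,
       COUNT(*) as cnt,
       SUM(quantity) as total_quantity,
       AVG(price) as avg_price
FROM sales
GROUP BY category

Result:
  Clothing: 8 records, 301 total quantity, 1144.15 avg price
  Sports: 5 records, 208 total quantity, 1015.03 avg price
  Tools: 3 records, 151 total quantity, 699.84 avg price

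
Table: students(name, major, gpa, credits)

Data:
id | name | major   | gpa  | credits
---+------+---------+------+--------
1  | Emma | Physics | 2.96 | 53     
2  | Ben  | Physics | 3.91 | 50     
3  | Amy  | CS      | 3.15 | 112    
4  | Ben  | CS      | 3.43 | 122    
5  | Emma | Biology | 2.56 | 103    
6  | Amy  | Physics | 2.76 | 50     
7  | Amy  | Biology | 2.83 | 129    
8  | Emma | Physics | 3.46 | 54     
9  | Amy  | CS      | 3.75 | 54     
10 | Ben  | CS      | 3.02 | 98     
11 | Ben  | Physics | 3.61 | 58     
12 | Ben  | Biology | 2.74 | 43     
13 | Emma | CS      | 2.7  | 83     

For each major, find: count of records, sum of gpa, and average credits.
SELECT major,
       COUNT(*) as cnt,
       SUM(gpa) as total_gpa,
       AVG(credits) as avg_credits
FROM students
GROUP BY major

Result:
  Biology: 3 records, 8.13 total gpa, 91.67 avg credits
  CS: 5 records, 16.05 total gpa, 93.80 avg credits
  Physics: 5 records, 16.70 total gpa, 53.00 avg credits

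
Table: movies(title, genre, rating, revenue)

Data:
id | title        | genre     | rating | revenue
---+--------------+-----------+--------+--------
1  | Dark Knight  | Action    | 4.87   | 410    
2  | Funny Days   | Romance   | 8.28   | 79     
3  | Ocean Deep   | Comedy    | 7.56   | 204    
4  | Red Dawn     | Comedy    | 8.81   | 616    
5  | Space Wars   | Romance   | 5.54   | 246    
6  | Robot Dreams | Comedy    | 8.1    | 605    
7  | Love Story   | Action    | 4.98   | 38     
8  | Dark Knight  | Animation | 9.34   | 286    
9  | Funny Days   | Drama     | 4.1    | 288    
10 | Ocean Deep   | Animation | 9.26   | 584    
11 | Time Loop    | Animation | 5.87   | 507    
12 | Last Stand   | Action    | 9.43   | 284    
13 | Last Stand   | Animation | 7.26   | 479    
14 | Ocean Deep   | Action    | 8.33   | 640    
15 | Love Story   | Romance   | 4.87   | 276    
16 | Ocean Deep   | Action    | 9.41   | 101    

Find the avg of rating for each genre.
SELECT genre, AVG(rating) as result
FROM movies
GROUP BY genre

Result:
  Action: 7.40
  Animation: 7.93
  Comedy: 8.16
  Drama: 4.10
  Romance: 6.23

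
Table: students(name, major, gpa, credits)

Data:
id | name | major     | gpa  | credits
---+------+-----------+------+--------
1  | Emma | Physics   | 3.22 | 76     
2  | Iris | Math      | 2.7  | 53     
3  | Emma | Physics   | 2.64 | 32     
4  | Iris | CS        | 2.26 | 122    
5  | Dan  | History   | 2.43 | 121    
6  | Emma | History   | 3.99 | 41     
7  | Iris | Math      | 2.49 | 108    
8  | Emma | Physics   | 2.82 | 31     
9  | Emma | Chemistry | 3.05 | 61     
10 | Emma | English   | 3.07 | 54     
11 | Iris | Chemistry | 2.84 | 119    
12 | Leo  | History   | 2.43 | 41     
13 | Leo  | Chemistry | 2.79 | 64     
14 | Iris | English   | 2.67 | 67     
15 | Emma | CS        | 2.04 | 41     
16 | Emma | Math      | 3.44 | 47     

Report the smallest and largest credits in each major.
SELECT major, MIN(credits), MAX(credits)
FROM students
GROUP BY major

Result:
  CS: min=41, max=122
  Chemistry: min=61, max=119
  English: min=54, max=67
  History: min=41, max=121
  Math: min=47, max=108
  Physics: min=31, max=76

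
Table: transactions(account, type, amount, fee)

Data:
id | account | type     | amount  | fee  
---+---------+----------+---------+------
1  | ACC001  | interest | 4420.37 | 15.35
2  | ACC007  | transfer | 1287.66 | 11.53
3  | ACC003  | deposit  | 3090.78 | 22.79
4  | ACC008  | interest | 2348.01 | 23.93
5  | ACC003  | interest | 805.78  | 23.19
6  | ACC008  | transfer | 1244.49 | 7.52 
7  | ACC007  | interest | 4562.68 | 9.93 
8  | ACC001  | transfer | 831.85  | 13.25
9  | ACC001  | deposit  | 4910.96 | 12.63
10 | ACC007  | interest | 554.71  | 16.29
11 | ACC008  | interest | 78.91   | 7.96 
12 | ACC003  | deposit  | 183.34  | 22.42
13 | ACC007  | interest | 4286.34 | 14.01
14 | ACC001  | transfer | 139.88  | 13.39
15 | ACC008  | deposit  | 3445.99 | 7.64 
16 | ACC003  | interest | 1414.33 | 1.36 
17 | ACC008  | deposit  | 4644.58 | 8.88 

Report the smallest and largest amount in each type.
SELECT type, MIN(amount), MAX(amount)
FROM transactions
GROUP BY type

Result:
  deposit: min=183.34, max=4910.96
  interest: min=78.91, max=4562.68
  transfer: min=139.88, max=1287.66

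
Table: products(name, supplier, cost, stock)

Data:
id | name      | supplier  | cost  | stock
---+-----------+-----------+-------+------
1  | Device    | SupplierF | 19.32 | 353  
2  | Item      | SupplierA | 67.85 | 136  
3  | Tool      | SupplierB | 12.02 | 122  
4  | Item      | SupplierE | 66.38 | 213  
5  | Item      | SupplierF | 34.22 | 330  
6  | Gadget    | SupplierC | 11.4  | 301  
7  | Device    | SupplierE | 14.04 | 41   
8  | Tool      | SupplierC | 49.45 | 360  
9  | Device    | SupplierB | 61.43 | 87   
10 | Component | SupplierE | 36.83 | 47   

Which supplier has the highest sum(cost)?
SELECT supplier, SUM(cost) as val
FROM products
GROUP BY supplier
ORDER BY val DESC
LIMIT 1

Result: SupplierE with sum(cost) = 117.25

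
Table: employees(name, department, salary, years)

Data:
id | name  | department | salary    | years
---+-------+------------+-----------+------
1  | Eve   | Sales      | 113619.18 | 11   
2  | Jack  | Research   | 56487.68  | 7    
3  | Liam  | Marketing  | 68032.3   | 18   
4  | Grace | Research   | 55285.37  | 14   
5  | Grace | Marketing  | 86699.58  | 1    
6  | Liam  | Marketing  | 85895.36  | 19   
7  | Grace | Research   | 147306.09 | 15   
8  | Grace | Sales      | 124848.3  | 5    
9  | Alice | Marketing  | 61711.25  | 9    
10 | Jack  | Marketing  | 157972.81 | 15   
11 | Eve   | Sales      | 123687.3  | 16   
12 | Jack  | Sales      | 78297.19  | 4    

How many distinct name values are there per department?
SELECT department, COUNT(DISTINCT name)
FROM employees
GROUP BY department

Result:
  Marketing: 4 distinct
  Research: 2 distinct
  Sales: 3 distinct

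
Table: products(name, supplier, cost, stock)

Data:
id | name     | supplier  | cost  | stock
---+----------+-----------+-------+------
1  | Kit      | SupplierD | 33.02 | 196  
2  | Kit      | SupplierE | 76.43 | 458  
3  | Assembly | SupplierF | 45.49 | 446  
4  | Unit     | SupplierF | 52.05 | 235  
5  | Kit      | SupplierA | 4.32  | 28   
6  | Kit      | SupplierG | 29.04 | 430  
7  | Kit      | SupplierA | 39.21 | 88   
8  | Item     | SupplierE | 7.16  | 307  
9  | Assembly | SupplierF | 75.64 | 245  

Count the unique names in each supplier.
SELECT supplier, COUNT(DISTINCT name)
FROM products
GROUP BY supplier

Result:
  SupplierA: 1 distinct
  SupplierD: 1 distinct
  SupplierE: 2 distinct
  SupplierF: 2 distinct
  SupplierG: 1 distinct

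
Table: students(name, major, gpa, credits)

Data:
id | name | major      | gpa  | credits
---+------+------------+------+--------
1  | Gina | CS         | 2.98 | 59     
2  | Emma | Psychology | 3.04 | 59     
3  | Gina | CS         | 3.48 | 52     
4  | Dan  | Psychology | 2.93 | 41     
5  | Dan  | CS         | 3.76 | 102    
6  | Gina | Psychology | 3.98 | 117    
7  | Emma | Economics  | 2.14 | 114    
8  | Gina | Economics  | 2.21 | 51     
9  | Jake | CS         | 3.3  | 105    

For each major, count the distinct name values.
SELECT major, COUNT(DISTINCT name)
FROM students
GROUP BY major

Result:
  CS: 3 distinct
  Economics: 2 distinct
  Psychology: 3 distinct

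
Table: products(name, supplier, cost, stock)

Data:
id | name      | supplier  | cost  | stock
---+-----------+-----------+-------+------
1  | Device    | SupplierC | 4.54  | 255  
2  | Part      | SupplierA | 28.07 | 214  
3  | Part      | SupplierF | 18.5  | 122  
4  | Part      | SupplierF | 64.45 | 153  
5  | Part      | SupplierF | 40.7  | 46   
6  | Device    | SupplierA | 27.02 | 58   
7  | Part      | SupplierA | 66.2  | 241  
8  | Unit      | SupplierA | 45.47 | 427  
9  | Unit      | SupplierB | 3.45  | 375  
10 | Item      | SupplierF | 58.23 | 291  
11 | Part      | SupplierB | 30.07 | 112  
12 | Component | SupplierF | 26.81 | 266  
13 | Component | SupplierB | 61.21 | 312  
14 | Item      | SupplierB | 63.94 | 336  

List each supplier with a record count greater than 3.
SELECT supplier, COUNT(*) as cnt
FROM products
GROUP BY supplier
HAVING COUNT(*) > 3

Result:
  SupplierA: 4
  SupplierB: 4
  SupplierF: 5

Note: HAVING filters groups after aggregation, WHERE filters rows before.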